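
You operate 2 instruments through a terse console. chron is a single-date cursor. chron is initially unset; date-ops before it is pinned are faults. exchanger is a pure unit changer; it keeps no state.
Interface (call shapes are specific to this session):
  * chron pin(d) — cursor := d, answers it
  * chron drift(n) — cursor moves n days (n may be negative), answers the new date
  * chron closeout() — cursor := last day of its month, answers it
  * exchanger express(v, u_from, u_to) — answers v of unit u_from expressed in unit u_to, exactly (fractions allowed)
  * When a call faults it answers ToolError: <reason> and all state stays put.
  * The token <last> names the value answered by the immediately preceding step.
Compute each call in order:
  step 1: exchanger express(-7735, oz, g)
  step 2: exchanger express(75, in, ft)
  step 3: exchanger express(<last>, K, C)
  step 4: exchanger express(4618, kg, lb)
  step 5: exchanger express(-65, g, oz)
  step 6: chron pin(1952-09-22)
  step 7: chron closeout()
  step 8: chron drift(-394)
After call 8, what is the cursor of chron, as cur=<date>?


Answer: cur=1951-09-02

Derivation:
→ exchanger express(v→-7735, u_from→oz, u_to→g)
← -70170739639/320000
→ exchanger express(v→75, u_from→in, u_to→ft)
← 25/4
→ exchanger express(v→<last>, u_from→K, u_to→C)
← -2669/10
→ exchanger express(v→4618, u_from→kg, u_to→lb)
← 461800000000/45359237
→ exchanger express(v→-65, u_from→g, u_to→oz)
← -104000000/45359237
→ chron pin(d→1952-09-22)
← 1952-09-22
→ chron closeout()
← 1952-09-30
→ chron drift(n→-394)
← 1951-09-02


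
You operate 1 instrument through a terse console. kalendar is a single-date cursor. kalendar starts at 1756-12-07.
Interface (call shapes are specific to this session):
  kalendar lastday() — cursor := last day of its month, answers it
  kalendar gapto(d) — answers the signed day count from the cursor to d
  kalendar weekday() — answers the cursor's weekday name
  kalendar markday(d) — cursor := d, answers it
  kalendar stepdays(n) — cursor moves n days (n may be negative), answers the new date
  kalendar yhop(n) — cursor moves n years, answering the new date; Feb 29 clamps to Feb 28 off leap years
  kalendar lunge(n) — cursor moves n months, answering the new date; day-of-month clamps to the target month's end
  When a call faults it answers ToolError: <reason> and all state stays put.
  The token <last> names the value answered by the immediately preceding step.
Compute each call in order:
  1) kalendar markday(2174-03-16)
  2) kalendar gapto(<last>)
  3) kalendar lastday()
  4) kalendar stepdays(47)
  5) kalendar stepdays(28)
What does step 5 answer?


I call kalendar markday with d→2174-03-16, and see 2174-03-16.
I invoke kalendar gapto with d→<last>, giving 0.
I try kalendar lastday, giving 2174-03-31.
I run kalendar stepdays with n→47: 2174-05-17.
Now I run kalendar stepdays with n→28, and see 2174-06-14.

Answer: 2174-06-14


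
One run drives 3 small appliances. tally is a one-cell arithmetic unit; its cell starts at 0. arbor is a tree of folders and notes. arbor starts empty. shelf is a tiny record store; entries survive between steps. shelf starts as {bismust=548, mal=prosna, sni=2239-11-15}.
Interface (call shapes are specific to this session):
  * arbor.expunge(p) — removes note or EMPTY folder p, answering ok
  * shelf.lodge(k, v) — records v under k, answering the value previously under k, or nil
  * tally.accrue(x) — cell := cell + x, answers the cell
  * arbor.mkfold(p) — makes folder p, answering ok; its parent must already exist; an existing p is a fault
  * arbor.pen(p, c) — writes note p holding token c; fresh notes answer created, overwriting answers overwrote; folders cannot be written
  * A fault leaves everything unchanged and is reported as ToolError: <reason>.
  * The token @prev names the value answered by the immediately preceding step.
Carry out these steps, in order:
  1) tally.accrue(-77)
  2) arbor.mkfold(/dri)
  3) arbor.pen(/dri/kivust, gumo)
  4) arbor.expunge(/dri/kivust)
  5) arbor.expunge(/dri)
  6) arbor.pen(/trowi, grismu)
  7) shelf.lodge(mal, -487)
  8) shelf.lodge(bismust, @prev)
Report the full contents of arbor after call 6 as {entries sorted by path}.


Answer: {trowi=grismu}

Derivation:
# 1. tally.accrue(x: -77) -> -77
# 2. arbor.mkfold(p: /dri) -> ok
# 3. arbor.pen(p: /dri/kivust, c: gumo) -> created
# 4. arbor.expunge(p: /dri/kivust) -> ok
# 5. arbor.expunge(p: /dri) -> ok
# 6. arbor.pen(p: /trowi, c: grismu) -> created
# 7. shelf.lodge(k: mal, v: -487) -> prosna
# 8. shelf.lodge(k: bismust, v: @prev) -> 548


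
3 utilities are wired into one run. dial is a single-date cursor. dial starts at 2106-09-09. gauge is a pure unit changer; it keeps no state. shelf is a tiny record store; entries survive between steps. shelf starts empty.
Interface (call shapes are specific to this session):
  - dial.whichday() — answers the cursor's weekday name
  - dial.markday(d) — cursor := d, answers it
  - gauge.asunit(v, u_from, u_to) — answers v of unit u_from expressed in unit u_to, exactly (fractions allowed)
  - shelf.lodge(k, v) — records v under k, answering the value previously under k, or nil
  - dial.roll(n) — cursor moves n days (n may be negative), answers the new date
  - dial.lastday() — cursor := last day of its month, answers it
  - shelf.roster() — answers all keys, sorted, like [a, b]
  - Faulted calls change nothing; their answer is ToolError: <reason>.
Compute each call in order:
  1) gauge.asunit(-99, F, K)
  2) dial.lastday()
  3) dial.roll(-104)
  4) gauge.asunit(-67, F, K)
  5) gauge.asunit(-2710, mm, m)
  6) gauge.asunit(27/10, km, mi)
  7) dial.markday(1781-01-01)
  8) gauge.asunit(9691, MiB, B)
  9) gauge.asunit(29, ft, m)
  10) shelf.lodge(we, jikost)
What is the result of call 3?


>> gauge.asunit(v→-99, u_from→F, u_to→K)
<< 36067/180
>> dial.lastday()
<< 2106-09-30
>> dial.roll(n→-104)
<< 2106-06-18
>> gauge.asunit(v→-67, u_from→F, u_to→K)
<< 4363/20
>> gauge.asunit(v→-2710, u_from→mm, u_to→m)
<< -271/100
>> gauge.asunit(v→27/10, u_from→km, u_to→mi)
<< 9375/5588
>> dial.markday(d→1781-01-01)
<< 1781-01-01
>> gauge.asunit(v→9691, u_from→MiB, u_to→B)
<< 10161750016
>> gauge.asunit(v→29, u_from→ft, u_to→m)
<< 11049/1250
>> shelf.lodge(k→we, v→jikost)
<< nil

Answer: 2106-06-18


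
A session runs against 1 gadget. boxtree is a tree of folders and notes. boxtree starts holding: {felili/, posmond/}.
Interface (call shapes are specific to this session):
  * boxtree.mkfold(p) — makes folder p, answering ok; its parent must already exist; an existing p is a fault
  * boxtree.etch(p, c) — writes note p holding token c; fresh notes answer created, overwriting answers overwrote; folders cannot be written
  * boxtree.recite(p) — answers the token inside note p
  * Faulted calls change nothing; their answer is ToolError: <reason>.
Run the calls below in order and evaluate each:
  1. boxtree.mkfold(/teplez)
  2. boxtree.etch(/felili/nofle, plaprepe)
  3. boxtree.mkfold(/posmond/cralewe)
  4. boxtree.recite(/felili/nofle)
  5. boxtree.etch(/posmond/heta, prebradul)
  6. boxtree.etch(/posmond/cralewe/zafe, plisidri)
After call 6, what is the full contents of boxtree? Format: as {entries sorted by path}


Answer: {felili/, felili/nofle=plaprepe, posmond/, posmond/cralewe/, posmond/cralewe/zafe=plisidri, posmond/heta=prebradul, teplez/}

Derivation:
-> boxtree.mkfold(/teplez)
<- ok
-> boxtree.etch(/felili/nofle, plaprepe)
<- created
-> boxtree.mkfold(/posmond/cralewe)
<- ok
-> boxtree.recite(/felili/nofle)
<- plaprepe
-> boxtree.etch(/posmond/heta, prebradul)
<- created
-> boxtree.etch(/posmond/cralewe/zafe, plisidri)
<- created


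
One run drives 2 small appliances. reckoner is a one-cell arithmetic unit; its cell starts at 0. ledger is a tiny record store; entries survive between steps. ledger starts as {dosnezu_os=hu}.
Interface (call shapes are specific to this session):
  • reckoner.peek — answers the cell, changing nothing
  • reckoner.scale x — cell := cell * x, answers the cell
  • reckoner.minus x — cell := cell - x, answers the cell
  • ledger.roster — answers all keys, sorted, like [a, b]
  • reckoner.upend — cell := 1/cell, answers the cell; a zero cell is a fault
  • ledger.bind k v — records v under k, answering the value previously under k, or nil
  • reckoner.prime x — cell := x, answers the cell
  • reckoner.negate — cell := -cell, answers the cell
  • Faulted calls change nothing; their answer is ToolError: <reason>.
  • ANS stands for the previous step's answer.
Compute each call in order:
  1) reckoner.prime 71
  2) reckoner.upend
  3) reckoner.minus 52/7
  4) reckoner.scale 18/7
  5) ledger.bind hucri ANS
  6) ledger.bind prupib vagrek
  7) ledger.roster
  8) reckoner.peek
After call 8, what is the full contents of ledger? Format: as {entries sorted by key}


I try reckoner.prime(71), which returns 71.
Invoking reckoner.upend(), and observe 1/71.
I invoke reckoner.minus(52/7), — result: -3685/497.
I run reckoner.scale(18/7), giving -66330/3479.
I use ledger.bind(hucri, ANS), and see nil.
I run ledger.bind(prupib, vagrek), — result: nil.
Next I call ledger.roster, — result: [dosnezu_os, hucri, prupib].
I call reckoner.peek, → -66330/3479.

Answer: {dosnezu_os=hu, hucri=-66330/3479, prupib=vagrek}


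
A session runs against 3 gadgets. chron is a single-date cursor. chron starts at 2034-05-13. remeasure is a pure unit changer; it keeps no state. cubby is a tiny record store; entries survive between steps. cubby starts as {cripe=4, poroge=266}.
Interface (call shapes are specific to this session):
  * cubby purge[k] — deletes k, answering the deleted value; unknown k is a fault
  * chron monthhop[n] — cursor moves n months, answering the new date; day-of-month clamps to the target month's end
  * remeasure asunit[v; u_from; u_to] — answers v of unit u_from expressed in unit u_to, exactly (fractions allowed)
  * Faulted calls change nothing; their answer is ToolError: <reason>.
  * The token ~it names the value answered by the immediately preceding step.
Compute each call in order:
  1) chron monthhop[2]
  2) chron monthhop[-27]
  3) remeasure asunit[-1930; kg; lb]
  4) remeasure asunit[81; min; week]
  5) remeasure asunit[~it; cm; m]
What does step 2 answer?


Answer: 2032-04-13

Derivation:
% chron monthhop 2
  2034-07-13
% chron monthhop -27
  2032-04-13
% remeasure asunit -1930 kg lb
  -193000000000/45359237
% remeasure asunit 81 min week
  9/1120
% remeasure asunit ~it cm m
  9/112000


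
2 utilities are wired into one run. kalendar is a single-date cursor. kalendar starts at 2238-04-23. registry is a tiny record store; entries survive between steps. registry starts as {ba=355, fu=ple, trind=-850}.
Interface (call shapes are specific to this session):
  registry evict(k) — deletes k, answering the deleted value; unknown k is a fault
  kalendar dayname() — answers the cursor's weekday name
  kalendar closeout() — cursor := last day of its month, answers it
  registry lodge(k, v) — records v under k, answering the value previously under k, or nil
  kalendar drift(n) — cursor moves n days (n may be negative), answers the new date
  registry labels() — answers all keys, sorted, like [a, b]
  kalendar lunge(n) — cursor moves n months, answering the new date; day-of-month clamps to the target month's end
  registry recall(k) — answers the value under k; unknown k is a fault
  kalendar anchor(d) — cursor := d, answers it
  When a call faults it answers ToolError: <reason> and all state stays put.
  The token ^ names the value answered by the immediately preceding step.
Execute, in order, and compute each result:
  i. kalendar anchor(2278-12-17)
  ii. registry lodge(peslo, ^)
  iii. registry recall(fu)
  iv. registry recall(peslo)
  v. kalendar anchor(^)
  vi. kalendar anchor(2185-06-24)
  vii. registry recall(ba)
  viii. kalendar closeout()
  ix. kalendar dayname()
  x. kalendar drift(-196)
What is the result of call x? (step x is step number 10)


Answer: 2184-12-16

Derivation:
==> kalendar anchor(d='2278-12-17')
<== 2278-12-17
==> registry lodge(k='peslo', v='^')
<== nil
==> registry recall(k='fu')
<== ple
==> registry recall(k='peslo')
<== 2278-12-17
==> kalendar anchor(d='^')
<== 2278-12-17
==> kalendar anchor(d='2185-06-24')
<== 2185-06-24
==> registry recall(k='ba')
<== 355
==> kalendar closeout()
<== 2185-06-30
==> kalendar dayname()
<== Thursday
==> kalendar drift(n='-196')
<== 2184-12-16


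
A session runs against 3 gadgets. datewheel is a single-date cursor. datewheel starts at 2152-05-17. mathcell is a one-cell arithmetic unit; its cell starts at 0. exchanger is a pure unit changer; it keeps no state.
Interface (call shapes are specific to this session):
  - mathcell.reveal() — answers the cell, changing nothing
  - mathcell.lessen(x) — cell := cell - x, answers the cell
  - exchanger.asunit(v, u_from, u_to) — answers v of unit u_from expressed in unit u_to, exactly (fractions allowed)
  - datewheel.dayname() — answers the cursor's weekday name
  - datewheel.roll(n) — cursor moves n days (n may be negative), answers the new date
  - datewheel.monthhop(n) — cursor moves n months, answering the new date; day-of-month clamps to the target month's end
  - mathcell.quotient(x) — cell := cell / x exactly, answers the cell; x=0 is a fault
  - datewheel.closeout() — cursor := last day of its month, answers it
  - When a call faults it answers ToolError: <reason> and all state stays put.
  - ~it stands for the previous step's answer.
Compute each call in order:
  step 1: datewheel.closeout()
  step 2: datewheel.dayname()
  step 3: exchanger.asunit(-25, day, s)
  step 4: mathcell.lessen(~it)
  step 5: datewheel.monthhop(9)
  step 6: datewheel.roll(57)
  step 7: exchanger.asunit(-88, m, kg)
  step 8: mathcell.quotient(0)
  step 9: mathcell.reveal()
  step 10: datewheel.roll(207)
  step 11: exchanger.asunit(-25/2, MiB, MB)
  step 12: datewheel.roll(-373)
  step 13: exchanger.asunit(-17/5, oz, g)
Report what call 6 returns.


Now I run closeout(), giving 2152-05-31.
Then dayname, → Wednesday.
Using asunit passing v: -25, u_from: day, u_to: s, yielding -2160000.
I try lessen passing x: ~it, → 2160000.
I run monthhop passing n: 9, yielding 2153-02-28.
I call roll passing n: 57, and see 2153-04-26.
Invoking asunit passing v: -88, u_from: m, u_to: kg, which returns ToolError: incompatible units.
I use quotient passing x: 0, and see ToolError: division by zero.
I run reveal, — result: 2160000.
Then roll passing n: 207, → 2153-11-19.
Now I run asunit passing v: -25/2, u_from: MiB, u_to: MB, and see -8192/625.
Calling roll passing n: -373, → 2152-11-11.
I call asunit passing v: -17/5, u_from: oz, u_to: g, which returns -771107029/8000000.

Answer: 2153-04-26


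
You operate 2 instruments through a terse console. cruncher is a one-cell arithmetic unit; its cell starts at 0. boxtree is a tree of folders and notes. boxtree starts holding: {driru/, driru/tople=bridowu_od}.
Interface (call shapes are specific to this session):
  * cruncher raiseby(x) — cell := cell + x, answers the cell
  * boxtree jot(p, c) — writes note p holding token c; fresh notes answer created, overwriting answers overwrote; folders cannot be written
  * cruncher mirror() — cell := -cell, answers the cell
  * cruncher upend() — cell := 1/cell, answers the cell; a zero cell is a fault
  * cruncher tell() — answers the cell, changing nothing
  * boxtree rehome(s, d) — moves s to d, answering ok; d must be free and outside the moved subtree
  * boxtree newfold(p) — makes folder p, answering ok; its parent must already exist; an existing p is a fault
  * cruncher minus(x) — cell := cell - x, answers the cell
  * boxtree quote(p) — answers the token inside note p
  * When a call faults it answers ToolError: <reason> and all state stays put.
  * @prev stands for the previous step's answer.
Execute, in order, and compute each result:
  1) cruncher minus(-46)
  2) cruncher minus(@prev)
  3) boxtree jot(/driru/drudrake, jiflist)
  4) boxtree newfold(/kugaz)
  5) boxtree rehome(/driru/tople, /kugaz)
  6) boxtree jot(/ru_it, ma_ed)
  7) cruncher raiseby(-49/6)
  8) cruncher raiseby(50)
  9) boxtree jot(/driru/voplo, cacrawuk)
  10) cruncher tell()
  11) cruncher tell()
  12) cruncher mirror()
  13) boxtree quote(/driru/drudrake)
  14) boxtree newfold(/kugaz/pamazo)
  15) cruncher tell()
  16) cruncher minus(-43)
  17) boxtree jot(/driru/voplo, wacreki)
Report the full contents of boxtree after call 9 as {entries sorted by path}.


I invoke cruncher minus using x: -46: 46.
I call cruncher minus using x: @prev, and see 0.
Next I call boxtree jot using p: /driru/drudrake, c: jiflist, and observe created.
I use boxtree newfold using p: /kugaz, giving ok.
I call boxtree rehome using s: /driru/tople, d: /kugaz, → ToolError: exists.
I invoke boxtree jot using p: /ru_it, c: ma_ed, yielding created.
I run cruncher raiseby using x: -49/6, and get -49/6.
Calling cruncher raiseby using x: 50: 251/6.
I run boxtree jot using p: /driru/voplo, c: cacrawuk, which returns created.
I use cruncher tell(), and see 251/6.
Then cruncher tell, giving 251/6.
I run cruncher mirror, and get -251/6.
Then boxtree quote using p: /driru/drudrake, yielding jiflist.
Then boxtree newfold using p: /kugaz/pamazo, — result: ok.
I invoke cruncher tell(), yielding -251/6.
I run cruncher minus using x: -43, and see 7/6.
Now I run boxtree jot using p: /driru/voplo, c: wacreki, and observe overwrote.

Answer: {driru/, driru/drudrake=jiflist, driru/tople=bridowu_od, driru/voplo=cacrawuk, kugaz/, ru_it=ma_ed}


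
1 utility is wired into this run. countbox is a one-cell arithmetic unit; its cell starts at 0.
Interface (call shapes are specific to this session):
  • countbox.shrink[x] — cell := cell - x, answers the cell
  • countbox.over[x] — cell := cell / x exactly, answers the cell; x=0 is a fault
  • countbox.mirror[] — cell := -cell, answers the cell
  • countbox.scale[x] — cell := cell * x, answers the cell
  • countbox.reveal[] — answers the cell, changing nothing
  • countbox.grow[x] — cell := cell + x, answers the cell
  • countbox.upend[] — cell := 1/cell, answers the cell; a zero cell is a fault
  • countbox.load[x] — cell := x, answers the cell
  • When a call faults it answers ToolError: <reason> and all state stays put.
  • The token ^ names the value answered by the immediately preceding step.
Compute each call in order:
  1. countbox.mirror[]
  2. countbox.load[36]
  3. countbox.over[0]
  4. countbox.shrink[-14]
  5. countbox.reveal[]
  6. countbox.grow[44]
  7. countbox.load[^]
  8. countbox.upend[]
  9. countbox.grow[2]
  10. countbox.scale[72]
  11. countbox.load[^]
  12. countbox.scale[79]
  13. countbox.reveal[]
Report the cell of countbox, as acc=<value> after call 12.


> mirror
= 0
> load x='36'
= 36
> over x='0'
= ToolError: division by zero
> shrink x='-14'
= 50
> reveal
= 50
> grow x='44'
= 94
> load x='^'
= 94
> upend
= 1/94
> grow x='2'
= 189/94
> scale x='72'
= 6804/47
> load x='^'
= 6804/47
> scale x='79'
= 537516/47
> reveal
= 537516/47

Answer: acc=537516/47


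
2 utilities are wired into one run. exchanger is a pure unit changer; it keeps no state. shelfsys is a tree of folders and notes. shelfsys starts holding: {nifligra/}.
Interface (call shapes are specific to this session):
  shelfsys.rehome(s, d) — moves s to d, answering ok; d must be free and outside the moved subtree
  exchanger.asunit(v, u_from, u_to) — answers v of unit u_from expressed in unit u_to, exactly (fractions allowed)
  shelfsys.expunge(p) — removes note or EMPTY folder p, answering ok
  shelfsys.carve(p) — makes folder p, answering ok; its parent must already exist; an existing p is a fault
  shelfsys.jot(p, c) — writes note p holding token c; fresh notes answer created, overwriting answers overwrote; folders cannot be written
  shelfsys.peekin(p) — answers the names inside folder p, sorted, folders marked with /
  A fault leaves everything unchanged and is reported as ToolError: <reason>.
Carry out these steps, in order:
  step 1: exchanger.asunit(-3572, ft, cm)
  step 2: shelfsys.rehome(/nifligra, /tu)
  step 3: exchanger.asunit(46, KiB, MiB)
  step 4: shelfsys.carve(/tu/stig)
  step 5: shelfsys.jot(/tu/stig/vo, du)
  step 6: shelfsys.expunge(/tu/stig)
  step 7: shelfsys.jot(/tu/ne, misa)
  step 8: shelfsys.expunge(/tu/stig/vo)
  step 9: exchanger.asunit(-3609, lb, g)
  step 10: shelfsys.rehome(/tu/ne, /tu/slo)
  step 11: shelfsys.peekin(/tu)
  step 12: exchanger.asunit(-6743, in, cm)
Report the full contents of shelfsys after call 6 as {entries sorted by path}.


Answer: {tu/, tu/stig/, tu/stig/vo=du}

Derivation:
// exchanger.asunit(-3572, ft, cm) : -2721864/25
// shelfsys.rehome(/nifligra, /tu) : ok
// exchanger.asunit(46, KiB, MiB) : 23/512
// shelfsys.carve(/tu/stig) : ok
// shelfsys.jot(/tu/stig/vo, du) : created
// shelfsys.expunge(/tu/stig) : ToolError: not empty
// shelfsys.jot(/tu/ne, misa) : created
// shelfsys.expunge(/tu/stig/vo) : ok
// exchanger.asunit(-3609, lb, g) : -163701486333/100000
// shelfsys.rehome(/tu/ne, /tu/slo) : ok
// shelfsys.peekin(/tu) : [slo, stig/]
// exchanger.asunit(-6743, in, cm) : -856361/50


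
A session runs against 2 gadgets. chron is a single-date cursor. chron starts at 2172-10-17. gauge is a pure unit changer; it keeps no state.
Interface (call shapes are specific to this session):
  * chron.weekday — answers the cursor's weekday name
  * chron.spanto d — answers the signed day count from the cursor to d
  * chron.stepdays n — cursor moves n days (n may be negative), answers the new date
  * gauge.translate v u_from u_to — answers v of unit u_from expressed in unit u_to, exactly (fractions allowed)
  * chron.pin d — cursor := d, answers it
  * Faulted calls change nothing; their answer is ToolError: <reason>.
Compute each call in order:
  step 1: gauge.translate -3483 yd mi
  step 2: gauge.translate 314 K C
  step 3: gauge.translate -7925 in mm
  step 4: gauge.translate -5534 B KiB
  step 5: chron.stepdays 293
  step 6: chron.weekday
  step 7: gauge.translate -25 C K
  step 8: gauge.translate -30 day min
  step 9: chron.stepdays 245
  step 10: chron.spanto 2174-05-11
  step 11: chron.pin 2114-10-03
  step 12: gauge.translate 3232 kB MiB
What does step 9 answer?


→ gauge.translate(v→-3483, u_from→yd, u_to→mi)
← -3483/1760
→ gauge.translate(v→314, u_from→K, u_to→C)
← 817/20
→ gauge.translate(v→-7925, u_from→in, u_to→mm)
← -201295
→ gauge.translate(v→-5534, u_from→B, u_to→KiB)
← -2767/512
→ chron.stepdays(n→293)
← 2173-08-06
→ chron.weekday()
← Friday
→ gauge.translate(v→-25, u_from→C, u_to→K)
← 4963/20
→ gauge.translate(v→-30, u_from→day, u_to→min)
← -43200
→ chron.stepdays(n→245)
← 2174-04-08
→ chron.spanto(d→2174-05-11)
← 33
→ chron.pin(d→2114-10-03)
← 2114-10-03
→ gauge.translate(v→3232, u_from→kB, u_to→MiB)
← 12625/4096

Answer: 2174-04-08


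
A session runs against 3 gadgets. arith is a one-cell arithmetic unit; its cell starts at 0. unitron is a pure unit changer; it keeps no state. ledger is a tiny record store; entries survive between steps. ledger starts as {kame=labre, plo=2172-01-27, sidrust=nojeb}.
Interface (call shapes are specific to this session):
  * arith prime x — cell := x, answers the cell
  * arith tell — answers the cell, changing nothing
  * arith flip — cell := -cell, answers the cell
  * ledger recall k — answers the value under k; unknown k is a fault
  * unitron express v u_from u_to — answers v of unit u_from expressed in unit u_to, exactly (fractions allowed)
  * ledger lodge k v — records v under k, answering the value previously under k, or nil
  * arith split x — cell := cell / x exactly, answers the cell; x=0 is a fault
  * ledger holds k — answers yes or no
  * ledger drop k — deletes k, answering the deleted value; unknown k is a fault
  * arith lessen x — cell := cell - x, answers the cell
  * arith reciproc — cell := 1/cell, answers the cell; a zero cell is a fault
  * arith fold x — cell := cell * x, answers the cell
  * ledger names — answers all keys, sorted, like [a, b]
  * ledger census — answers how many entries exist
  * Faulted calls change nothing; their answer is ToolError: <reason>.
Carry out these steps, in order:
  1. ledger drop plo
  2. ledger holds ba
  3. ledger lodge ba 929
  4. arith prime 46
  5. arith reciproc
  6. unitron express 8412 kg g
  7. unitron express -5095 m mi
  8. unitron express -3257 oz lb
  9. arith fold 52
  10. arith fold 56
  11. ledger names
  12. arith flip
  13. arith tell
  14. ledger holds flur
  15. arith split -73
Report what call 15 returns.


CALL ledger drop[k='plo']
RET  2172-01-27
CALL ledger holds[k='ba']
RET  no
CALL ledger lodge[k='ba'; v='929']
RET  nil
CALL arith prime[x='46']
RET  46
CALL arith reciproc[]
RET  1/46
CALL unitron express[v='8412'; u_from='kg'; u_to='g']
RET  8412000
CALL unitron express[v='-5095'; u_from='m'; u_to='mi']
RET  -636875/201168
CALL unitron express[v='-3257'; u_from='oz'; u_to='lb']
RET  -3257/16
CALL arith fold[x='52']
RET  26/23
CALL arith fold[x='56']
RET  1456/23
CALL ledger names[]
RET  [ba, kame, sidrust]
CALL arith flip[]
RET  -1456/23
CALL arith tell[]
RET  -1456/23
CALL ledger holds[k='flur']
RET  no
CALL arith split[x='-73']
RET  1456/1679

Answer: 1456/1679


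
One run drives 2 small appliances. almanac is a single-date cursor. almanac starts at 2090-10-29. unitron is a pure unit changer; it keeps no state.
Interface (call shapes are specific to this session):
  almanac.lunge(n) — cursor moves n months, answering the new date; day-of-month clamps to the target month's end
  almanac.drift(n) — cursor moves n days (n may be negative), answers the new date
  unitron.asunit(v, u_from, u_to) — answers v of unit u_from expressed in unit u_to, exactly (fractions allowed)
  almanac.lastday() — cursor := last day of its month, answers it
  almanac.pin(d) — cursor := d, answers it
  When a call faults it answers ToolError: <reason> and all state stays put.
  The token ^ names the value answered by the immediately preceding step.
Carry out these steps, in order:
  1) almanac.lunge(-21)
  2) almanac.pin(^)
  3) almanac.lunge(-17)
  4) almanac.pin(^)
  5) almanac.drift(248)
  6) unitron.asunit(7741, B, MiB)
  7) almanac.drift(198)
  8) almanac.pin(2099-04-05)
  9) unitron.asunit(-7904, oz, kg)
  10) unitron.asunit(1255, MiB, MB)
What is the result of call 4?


Answer: 2087-08-29

Derivation:
I use almanac.lunge passing n='-21', and see 2089-01-29.
I call almanac.pin passing d='^': 2089-01-29.
I run almanac.lunge passing n='-17': 2087-08-29.
I invoke almanac.pin passing d='^', which returns 2087-08-29.
I try almanac.drift passing n='248', yielding 2088-05-03.
Next I call unitron.asunit passing v='7741', u_from='B', u_to='MiB', which returns 7741/1048576.
I run almanac.drift passing n='198', giving 2088-11-17.
Now I run almanac.pin passing d='2099-04-05', and get 2099-04-05.
Invoking unitron.asunit passing v='-7904', u_from='oz', u_to='kg', giving -11203731539/50000000.
I invoke unitron.asunit passing v='1255', u_from='MiB', u_to='MB', which returns 4112384/3125.


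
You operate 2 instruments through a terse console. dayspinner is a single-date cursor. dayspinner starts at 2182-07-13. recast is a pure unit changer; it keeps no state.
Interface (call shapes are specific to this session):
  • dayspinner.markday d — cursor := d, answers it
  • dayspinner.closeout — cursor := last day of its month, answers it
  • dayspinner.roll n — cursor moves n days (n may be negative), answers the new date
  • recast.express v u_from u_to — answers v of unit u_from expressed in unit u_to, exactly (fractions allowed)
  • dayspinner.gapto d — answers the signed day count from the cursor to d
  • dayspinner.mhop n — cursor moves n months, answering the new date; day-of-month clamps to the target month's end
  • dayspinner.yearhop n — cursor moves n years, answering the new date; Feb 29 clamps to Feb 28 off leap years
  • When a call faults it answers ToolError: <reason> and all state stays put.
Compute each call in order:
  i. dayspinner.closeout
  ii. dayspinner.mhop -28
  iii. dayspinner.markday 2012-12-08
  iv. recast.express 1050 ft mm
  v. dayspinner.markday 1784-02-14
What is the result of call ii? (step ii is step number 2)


Answer: 2180-03-31

Derivation:
% 1. closeout() => 2182-07-31
% 2. mhop(n=-28) => 2180-03-31
% 3. markday(d=2012-12-08) => 2012-12-08
% 4. express(v=1050, u_from=ft, u_to=mm) => 320040
% 5. markday(d=1784-02-14) => 1784-02-14


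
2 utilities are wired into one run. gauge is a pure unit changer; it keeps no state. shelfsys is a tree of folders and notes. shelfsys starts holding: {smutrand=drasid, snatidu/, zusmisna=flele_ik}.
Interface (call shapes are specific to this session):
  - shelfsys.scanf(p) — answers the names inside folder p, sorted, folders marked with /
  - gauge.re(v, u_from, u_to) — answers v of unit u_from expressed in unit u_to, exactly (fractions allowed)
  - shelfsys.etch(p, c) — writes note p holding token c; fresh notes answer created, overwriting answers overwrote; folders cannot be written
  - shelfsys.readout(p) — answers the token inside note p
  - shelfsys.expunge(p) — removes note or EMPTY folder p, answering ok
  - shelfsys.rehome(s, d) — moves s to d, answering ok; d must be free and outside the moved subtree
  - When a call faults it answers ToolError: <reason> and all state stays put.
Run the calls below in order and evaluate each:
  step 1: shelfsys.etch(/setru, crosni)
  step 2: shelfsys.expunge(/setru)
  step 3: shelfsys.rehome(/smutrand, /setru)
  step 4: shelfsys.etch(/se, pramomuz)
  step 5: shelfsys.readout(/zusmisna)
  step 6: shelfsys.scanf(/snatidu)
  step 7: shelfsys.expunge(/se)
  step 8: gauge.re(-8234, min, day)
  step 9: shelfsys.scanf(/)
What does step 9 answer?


Answer: [setru, snatidu/, zusmisna]

Derivation:
-> etch(/setru, crosni)
<- created
-> expunge(/setru)
<- ok
-> rehome(/smutrand, /setru)
<- ok
-> etch(/se, pramomuz)
<- created
-> readout(/zusmisna)
<- flele_ik
-> scanf(/snatidu)
<- []
-> expunge(/se)
<- ok
-> re(-8234, min, day)
<- -4117/720
-> scanf(/)
<- [setru, snatidu/, zusmisna]


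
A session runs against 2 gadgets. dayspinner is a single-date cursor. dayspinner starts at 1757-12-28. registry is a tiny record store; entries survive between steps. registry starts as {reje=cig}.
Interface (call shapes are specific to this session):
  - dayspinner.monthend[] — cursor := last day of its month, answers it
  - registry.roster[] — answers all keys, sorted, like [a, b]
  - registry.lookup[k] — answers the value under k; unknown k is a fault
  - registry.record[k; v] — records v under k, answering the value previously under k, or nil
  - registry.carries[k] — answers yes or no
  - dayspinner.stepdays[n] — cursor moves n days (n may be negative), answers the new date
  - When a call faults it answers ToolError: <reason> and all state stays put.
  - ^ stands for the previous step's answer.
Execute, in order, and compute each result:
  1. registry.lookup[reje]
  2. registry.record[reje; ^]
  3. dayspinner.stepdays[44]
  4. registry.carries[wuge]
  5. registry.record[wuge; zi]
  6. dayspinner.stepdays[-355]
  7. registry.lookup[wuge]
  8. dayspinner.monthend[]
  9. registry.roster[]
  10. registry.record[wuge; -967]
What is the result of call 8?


Answer: 1757-02-28

Derivation:
Step: registry.lookup[k: reje]
Result: cig
Step: registry.record[k: reje; v: ^]
Result: cig
Step: dayspinner.stepdays[n: 44]
Result: 1758-02-10
Step: registry.carries[k: wuge]
Result: no
Step: registry.record[k: wuge; v: zi]
Result: nil
Step: dayspinner.stepdays[n: -355]
Result: 1757-02-20
Step: registry.lookup[k: wuge]
Result: zi
Step: dayspinner.monthend[]
Result: 1757-02-28
Step: registry.roster[]
Result: [reje, wuge]
Step: registry.record[k: wuge; v: -967]
Result: zi


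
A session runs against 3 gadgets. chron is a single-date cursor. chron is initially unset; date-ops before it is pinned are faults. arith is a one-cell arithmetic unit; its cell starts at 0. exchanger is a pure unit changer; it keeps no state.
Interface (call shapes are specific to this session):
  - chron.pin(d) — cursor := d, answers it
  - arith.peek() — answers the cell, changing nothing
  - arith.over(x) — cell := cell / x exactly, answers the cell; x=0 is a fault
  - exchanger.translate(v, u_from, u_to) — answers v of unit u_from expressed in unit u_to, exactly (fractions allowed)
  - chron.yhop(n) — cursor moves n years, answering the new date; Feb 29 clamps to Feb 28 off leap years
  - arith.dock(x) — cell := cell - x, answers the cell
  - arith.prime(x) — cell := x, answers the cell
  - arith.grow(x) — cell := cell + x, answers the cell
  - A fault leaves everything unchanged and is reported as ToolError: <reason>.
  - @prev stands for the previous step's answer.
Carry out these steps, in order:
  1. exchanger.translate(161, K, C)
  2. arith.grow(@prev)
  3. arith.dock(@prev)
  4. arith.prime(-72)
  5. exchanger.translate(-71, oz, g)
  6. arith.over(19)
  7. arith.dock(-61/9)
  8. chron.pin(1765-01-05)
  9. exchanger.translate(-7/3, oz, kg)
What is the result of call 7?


Answer: 511/171

Derivation:
Do: translate[v: 161; u_from: K; u_to: C]
See: -2243/20
Do: grow[x: @prev]
See: -2243/20
Do: dock[x: @prev]
See: 0
Do: prime[x: -72]
See: -72
Do: translate[v: -71; u_from: oz; u_to: g]
See: -3220505827/1600000
Do: over[x: 19]
See: -72/19
Do: dock[x: -61/9]
See: 511/171
Do: pin[d: 1765-01-05]
See: 1765-01-05
Do: translate[v: -7/3; u_from: oz; u_to: kg]
See: -317514659/4800000000


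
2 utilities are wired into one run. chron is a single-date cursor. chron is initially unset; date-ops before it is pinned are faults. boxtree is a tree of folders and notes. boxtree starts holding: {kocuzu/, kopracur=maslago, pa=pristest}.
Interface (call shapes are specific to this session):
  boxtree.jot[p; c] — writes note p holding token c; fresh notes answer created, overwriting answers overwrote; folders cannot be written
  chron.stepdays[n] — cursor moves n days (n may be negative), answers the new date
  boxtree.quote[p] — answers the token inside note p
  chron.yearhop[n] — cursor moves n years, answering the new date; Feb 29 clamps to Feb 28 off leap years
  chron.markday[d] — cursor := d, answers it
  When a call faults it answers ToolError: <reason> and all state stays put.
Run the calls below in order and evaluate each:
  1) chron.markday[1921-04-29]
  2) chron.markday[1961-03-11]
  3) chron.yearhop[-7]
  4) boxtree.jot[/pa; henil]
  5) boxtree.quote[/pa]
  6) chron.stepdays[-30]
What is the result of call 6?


→ markday(d→1921-04-29)
← 1921-04-29
→ markday(d→1961-03-11)
← 1961-03-11
→ yearhop(n→-7)
← 1954-03-11
→ jot(p→/pa, c→henil)
← overwrote
→ quote(p→/pa)
← henil
→ stepdays(n→-30)
← 1954-02-09

Answer: 1954-02-09


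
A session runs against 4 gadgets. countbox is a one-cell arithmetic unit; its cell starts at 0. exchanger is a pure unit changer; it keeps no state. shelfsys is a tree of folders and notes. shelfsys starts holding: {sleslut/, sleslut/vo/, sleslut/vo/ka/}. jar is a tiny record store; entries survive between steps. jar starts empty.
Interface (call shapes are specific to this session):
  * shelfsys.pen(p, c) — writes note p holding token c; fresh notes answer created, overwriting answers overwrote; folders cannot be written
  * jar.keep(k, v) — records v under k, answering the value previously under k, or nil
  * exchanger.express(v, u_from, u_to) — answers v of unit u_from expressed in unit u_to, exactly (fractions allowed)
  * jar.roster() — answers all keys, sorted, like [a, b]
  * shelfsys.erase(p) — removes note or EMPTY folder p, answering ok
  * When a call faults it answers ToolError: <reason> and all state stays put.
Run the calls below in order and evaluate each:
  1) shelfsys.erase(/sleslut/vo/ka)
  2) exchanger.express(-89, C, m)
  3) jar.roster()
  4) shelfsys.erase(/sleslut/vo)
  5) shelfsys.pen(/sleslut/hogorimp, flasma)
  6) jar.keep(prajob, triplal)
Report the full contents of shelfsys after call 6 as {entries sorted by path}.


Act: erase[p='/sleslut/vo/ka']
Obs: ok
Act: express[v='-89'; u_from='C'; u_to='m']
Obs: ToolError: incompatible units
Act: roster[]
Obs: []
Act: erase[p='/sleslut/vo']
Obs: ok
Act: pen[p='/sleslut/hogorimp'; c='flasma']
Obs: created
Act: keep[k='prajob'; v='triplal']
Obs: nil

Answer: {sleslut/, sleslut/hogorimp=flasma}


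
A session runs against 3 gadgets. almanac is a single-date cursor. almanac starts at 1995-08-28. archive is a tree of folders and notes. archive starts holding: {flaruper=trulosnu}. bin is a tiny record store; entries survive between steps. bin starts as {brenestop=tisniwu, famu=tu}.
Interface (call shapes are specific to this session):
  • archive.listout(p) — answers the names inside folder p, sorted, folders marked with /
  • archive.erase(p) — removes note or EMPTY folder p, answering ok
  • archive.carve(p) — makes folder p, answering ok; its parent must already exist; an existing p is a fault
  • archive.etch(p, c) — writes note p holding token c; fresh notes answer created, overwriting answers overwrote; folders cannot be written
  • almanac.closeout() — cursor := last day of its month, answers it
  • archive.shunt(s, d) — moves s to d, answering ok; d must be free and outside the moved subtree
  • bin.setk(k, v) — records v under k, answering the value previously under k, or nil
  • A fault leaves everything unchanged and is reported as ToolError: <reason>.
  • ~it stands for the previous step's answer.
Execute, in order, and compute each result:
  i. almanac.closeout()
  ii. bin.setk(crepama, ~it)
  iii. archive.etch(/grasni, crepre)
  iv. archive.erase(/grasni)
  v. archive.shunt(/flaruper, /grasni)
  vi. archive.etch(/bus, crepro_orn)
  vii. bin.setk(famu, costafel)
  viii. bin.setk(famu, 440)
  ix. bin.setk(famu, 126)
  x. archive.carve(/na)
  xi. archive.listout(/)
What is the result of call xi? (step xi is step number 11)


Answer: [bus, grasni, na/]

Derivation:
~$ almanac.closeout
  1995-08-31
~$ bin.setk k: crepama v: ~it
  nil
~$ archive.etch p: /grasni c: crepre
  created
~$ archive.erase p: /grasni
  ok
~$ archive.shunt s: /flaruper d: /grasni
  ok
~$ archive.etch p: /bus c: crepro_orn
  created
~$ bin.setk k: famu v: costafel
  tu
~$ bin.setk k: famu v: 440
  costafel
~$ bin.setk k: famu v: 126
  440
~$ archive.carve p: /na
  ok
~$ archive.listout p: /
  [bus, grasni, na/]


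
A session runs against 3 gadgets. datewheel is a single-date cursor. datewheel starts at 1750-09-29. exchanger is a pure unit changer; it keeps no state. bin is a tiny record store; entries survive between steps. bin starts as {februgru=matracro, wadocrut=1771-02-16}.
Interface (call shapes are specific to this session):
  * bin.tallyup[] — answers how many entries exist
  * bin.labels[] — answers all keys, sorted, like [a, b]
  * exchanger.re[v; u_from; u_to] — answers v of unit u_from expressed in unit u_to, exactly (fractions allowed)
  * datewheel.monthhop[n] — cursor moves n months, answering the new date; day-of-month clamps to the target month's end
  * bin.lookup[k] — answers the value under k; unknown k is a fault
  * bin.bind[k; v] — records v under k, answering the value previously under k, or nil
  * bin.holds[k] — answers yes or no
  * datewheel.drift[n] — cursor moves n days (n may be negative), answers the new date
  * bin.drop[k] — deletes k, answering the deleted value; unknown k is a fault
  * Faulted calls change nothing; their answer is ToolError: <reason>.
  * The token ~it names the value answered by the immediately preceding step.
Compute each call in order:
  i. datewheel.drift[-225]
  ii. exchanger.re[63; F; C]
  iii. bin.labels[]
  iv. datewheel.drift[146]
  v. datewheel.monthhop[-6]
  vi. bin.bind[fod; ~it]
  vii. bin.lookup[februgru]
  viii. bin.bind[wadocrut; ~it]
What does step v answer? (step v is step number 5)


Answer: 1750-01-12

Derivation:
CALL drift[n: -225]
RET  1750-02-16
CALL re[v: 63; u_from: F; u_to: C]
RET  155/9
CALL labels[]
RET  [februgru, wadocrut]
CALL drift[n: 146]
RET  1750-07-12
CALL monthhop[n: -6]
RET  1750-01-12
CALL bind[k: fod; v: ~it]
RET  nil
CALL lookup[k: februgru]
RET  matracro
CALL bind[k: wadocrut; v: ~it]
RET  1771-02-16
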